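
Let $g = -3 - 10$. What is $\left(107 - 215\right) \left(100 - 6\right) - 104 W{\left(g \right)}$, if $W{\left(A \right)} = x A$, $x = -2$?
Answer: $-12856$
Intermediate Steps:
$g = -13$ ($g = -3 - 10 = -13$)
$W{\left(A \right)} = - 2 A$
$\left(107 - 215\right) \left(100 - 6\right) - 104 W{\left(g \right)} = \left(107 - 215\right) \left(100 - 6\right) - 104 \left(\left(-2\right) \left(-13\right)\right) = \left(-108\right) 94 - 2704 = -10152 - 2704 = -12856$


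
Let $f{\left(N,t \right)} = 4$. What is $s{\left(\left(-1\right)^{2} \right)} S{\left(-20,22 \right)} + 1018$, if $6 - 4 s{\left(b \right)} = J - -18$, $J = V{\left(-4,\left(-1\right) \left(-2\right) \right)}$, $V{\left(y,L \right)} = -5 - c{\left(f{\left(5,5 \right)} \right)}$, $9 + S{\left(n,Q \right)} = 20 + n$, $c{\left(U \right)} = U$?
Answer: $\frac{4099}{4} \approx 1024.8$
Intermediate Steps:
$S{\left(n,Q \right)} = 11 + n$ ($S{\left(n,Q \right)} = -9 + \left(20 + n\right) = 11 + n$)
$V{\left(y,L \right)} = -9$ ($V{\left(y,L \right)} = -5 - 4 = -9$)
$J = -9$
$s{\left(b \right)} = - \frac{3}{4}$ ($s{\left(b \right)} = \frac{3}{2} - \frac{-9 - -18}{4} = \frac{3}{2} - \frac{-9 + 18}{4} = \frac{3}{2} - \frac{9}{4} = - \frac{3}{4}$)
$s{\left(\left(-1\right)^{2} \right)} S{\left(-20,22 \right)} + 1018 = - \frac{3 \left(11 - 20\right)}{4} + 1018 = \left(- \frac{3}{4}\right) \left(-9\right) + 1018 = \frac{27}{4} + 1018 = \frac{4099}{4}$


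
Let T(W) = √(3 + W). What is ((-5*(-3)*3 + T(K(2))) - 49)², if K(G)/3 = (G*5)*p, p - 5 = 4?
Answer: (4 - √273)² ≈ 156.82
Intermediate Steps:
p = 9 (p = 5 + 4 = 9)
K(G) = 135*G (K(G) = 3*((G*5)*9) = 3*((5*G)*9) = 3*(45*G) = 135*G)
((-5*(-3)*3 + T(K(2))) - 49)² = ((-5*(-3)*3 + √(3 + 135*2)) - 49)² = ((15*3 + √(3 + 270)) - 49)² = ((45 + √273) - 49)² = (-4 + √273)²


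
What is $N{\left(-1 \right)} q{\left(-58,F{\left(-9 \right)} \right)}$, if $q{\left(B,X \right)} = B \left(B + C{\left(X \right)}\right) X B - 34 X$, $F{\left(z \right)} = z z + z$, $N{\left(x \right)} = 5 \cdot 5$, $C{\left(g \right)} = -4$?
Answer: $-375483600$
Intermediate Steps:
$N{\left(x \right)} = 25$
$F{\left(z \right)} = z + z^{2}$ ($F{\left(z \right)} = z^{2} + z = z + z^{2}$)
$q{\left(B,X \right)} = - 34 X + X B^{2} \left(-4 + B\right)$ ($q{\left(B,X \right)} = B \left(B - 4\right) X B - 34 X = B \left(-4 + B\right) X B - 34 X = B X \left(-4 + B\right) B - 34 X = X B^{2} \left(-4 + B\right) - 34 X = - 34 X + X B^{2} \left(-4 + B\right)$)
$N{\left(-1 \right)} q{\left(-58,F{\left(-9 \right)} \right)} = 25 - 9 \left(1 - 9\right) \left(-34 + \left(-58\right)^{3} - 4 \left(-58\right)^{2}\right) = 25 \left(-9\right) \left(-8\right) \left(-34 - 195112 - 13456\right) = 25 \cdot 72 \left(-34 - 195112 - 13456\right) = 25 \cdot 72 \left(-208602\right) = 25 \left(-15019344\right) = -375483600$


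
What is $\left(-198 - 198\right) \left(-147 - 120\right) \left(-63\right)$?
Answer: $-6661116$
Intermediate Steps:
$\left(-198 - 198\right) \left(-147 - 120\right) \left(-63\right) = \left(-396\right) \left(-267\right) \left(-63\right) = 105732 \left(-63\right) = -6661116$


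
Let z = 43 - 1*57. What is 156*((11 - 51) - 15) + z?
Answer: -8594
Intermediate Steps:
z = -14 (z = 43 - 57 = -14)
156*((11 - 51) - 15) + z = 156*((11 - 51) - 15) - 14 = 156*(-40 - 15) - 14 = 156*(-55) - 14 = -8580 - 14 = -8594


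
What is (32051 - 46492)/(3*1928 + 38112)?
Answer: -14441/43896 ≈ -0.32898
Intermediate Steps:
(32051 - 46492)/(3*1928 + 38112) = -14441/(5784 + 38112) = -14441/43896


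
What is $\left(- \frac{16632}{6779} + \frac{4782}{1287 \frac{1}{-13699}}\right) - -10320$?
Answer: $- \frac{118022244482}{2908191} \approx -40583.0$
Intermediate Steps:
$\left(- \frac{16632}{6779} + \frac{4782}{1287 \frac{1}{-13699}}\right) - -10320 = \left(\left(-16632\right) \frac{1}{6779} + \frac{4782}{1287 \left(- \frac{1}{13699}\right)}\right) + 10320 = \left(- \frac{16632}{6779} + \frac{4782}{- \frac{1287}{13699}}\right) + 10320 = \left(- \frac{16632}{6779} + 4782 \left(- \frac{13699}{1287}\right)\right) + 10320 = \left(- \frac{16632}{6779} - \frac{21836206}{429}\right) + 10320 = - \frac{148034775602}{2908191} + 10320 = - \frac{118022244482}{2908191}$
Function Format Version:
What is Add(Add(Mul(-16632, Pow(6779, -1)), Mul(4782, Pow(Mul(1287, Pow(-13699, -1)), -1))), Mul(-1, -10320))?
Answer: Rational(-118022244482, 2908191) ≈ -40583.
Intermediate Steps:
Add(Add(Mul(-16632, Pow(6779, -1)), Mul(4782, Pow(Mul(1287, Pow(-13699, -1)), -1))), Mul(-1, -10320)) = Add(Add(Mul(-16632, Rational(1, 6779)), Mul(4782, Pow(Mul(1287, Rational(-1, 13699)), -1))), 10320) = Add(Add(Rational(-16632, 6779), Mul(4782, Pow(Rational(-1287, 13699), -1))), 10320) = Add(Add(Rational(-16632, 6779), Mul(4782, Rational(-13699, 1287))), 10320) = Add(Add(Rational(-16632, 6779), Rational(-21836206, 429)), 10320) = Add(Rational(-148034775602, 2908191), 10320) = Rational(-118022244482, 2908191)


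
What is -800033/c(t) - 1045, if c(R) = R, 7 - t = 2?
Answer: -805258/5 ≈ -1.6105e+5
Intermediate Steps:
t = 5 (t = 7 - 1*2 = 7 - 2 = 5)
-800033/c(t) - 1045 = -800033/5 - 1045 = -805258/5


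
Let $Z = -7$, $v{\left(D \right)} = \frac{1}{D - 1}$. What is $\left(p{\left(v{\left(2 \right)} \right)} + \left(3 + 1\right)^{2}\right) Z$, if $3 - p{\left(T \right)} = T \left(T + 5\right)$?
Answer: $-91$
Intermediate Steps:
$v{\left(D \right)} = \frac{1}{-1 + D}$
$p{\left(T \right)} = 3 - T \left(5 + T\right)$ ($p{\left(T \right)} = 3 - T \left(T + 5\right) = 3 - T \left(5 + T\right)$)
$\left(p{\left(v{\left(2 \right)} \right)} + \left(3 + 1\right)^{2}\right) Z = \left(\left(3 - \left(\frac{1}{-1 + 2}\right)^{2} - \frac{5}{-1 + 2}\right) + \left(3 + 1\right)^{2}\right) \left(-7\right) = \left(\left(3 - \left(1^{-1}\right)^{2} - \frac{5}{1}\right) + 4^{2}\right) \left(-7\right) = \left(\left(3 - 1^{2} - 5\right) + 16\right) \left(-7\right) = \left(\left(3 - 1 - 5\right) + 16\right) \left(-7\right) = \left(-3 + 16\right) \left(-7\right) = 13 \left(-7\right) = -91$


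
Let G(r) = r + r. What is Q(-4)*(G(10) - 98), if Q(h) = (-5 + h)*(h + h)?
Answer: -5616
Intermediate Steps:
G(r) = 2*r
Q(h) = 2*h*(-5 + h) (Q(h) = (-5 + h)*(2*h) = 2*h*(-5 + h))
Q(-4)*(G(10) - 98) = (2*(-4)*(-5 - 4))*(2*10 - 98) = (2*(-4)*(-9))*(20 - 98) = 72*(-78) = -5616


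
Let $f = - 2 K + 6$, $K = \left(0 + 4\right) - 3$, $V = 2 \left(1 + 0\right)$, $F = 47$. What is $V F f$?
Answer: $376$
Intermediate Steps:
$V = 2$ ($V = 2 \cdot 1 = 2$)
$K = 1$ ($K = 4 - 3 = 1$)
$f = 4$ ($f = \left(-2\right) 1 + 6 = -2 + 6 = 4$)
$V F f = 2 \cdot 47 \cdot 4 = 94 \cdot 4 = 376$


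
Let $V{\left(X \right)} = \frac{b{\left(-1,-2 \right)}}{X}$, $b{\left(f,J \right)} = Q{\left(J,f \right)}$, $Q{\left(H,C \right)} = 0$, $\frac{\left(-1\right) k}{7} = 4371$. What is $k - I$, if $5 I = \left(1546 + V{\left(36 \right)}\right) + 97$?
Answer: $- \frac{154628}{5} \approx -30926.0$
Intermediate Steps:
$k = -30597$ ($k = \left(-7\right) 4371 = -30597$)
$b{\left(f,J \right)} = 0$
$V{\left(X \right)} = 0$ ($V{\left(X \right)} = \frac{0}{X} = 0$)
$I = \frac{1643}{5}$ ($I = \frac{\left(1546 + 0\right) + 97}{5} = \frac{1546 + 97}{5} = \frac{1}{5} \cdot 1643 = \frac{1643}{5} \approx 328.6$)
$k - I = -30597 - \frac{1643}{5} = - \frac{154628}{5}$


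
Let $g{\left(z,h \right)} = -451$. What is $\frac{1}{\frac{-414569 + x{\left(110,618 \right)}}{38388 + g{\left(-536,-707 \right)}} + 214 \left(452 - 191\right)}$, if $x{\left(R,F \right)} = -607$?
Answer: $\frac{37937}{2118518022} \approx 1.7907 \cdot 10^{-5}$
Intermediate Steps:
$\frac{1}{\frac{-414569 + x{\left(110,618 \right)}}{38388 + g{\left(-536,-707 \right)}} + 214 \left(452 - 191\right)} = \frac{1}{\frac{-414569 - 607}{38388 - 451} + 214 \left(452 - 191\right)} = \frac{1}{- \frac{415176}{37937} + 214 \cdot 261} = \frac{1}{\left(-415176\right) \frac{1}{37937} + 55854} = \frac{1}{- \frac{415176}{37937} + 55854} = \frac{1}{\frac{2118518022}{37937}} = \frac{37937}{2118518022}$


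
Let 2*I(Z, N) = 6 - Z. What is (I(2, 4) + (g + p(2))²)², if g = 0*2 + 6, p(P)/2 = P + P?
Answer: 39204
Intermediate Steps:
I(Z, N) = 3 - Z/2 (I(Z, N) = (6 - Z)/2 = 3 - Z/2)
p(P) = 4*P (p(P) = 2*(P + P) = 2*(2*P) = 4*P)
g = 6 (g = 0 + 6 = 6)
(I(2, 4) + (g + p(2))²)² = ((3 - ½*2) + (6 + 4*2)²)² = ((3 - 1) + (6 + 8)²)² = (2 + 14²)² = (2 + 196)² = 198² = 39204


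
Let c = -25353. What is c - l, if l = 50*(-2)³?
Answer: -24953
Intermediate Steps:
l = -400 (l = 50*(-8) = -400)
c - l = -25353 - 1*(-400) = -25353 + 400 = -24953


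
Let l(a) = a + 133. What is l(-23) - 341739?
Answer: -341629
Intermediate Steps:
l(a) = 133 + a
l(-23) - 341739 = (133 - 23) - 341739 = 110 - 341739 = -341629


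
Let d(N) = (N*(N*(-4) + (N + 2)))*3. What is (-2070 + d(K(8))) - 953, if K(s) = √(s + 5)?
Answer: -3140 + 6*√13 ≈ -3118.4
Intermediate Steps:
K(s) = √(5 + s)
d(N) = 3*N*(2 - 3*N) (d(N) = (N*(-4*N + (2 + N)))*3 = (N*(2 - 3*N))*3 = 3*N*(2 - 3*N))
(-2070 + d(K(8))) - 953 = (-2070 + 3*√(5 + 8)*(2 - 3*√(5 + 8))) - 953 = (-2070 + 3*√13*(2 - 3*√13)) - 953 = -3023 + 3*√13*(2 - 3*√13)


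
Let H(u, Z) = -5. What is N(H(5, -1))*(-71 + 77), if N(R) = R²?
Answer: 150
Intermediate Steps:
N(H(5, -1))*(-71 + 77) = (-5)²*(-71 + 77) = 25*6 = 150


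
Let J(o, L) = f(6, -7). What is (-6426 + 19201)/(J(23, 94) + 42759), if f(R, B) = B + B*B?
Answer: 12775/42801 ≈ 0.29847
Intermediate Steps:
f(R, B) = B + B²
J(o, L) = 42 (J(o, L) = -7*(1 - 7) = -7*(-6) = 42)
(-6426 + 19201)/(J(23, 94) + 42759) = (-6426 + 19201)/(42 + 42759) = 12775/42801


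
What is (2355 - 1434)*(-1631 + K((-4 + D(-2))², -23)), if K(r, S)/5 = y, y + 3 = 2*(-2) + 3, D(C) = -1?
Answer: -1520571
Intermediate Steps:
y = -4 (y = -3 + (2*(-2) + 3) = -3 + (-4 + 3) = -3 - 1 = -4)
K(r, S) = -20 (K(r, S) = 5*(-4) = -20)
(2355 - 1434)*(-1631 + K((-4 + D(-2))², -23)) = (2355 - 1434)*(-1631 - 20) = 921*(-1651) = -1520571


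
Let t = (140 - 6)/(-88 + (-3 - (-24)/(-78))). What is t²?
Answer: 3034564/1408969 ≈ 2.1537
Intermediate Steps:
t = -1742/1187 (t = 134/(-88 + (-3 - (-24)*(-1)/78)) = 134/(-88 + (-3 - 1*4/13)) = 134/(-88 + (-3 - 4/13)) = 134/(-88 - 43/13) = 134/(-1187/13) = 134*(-13/1187) = -1742/1187 ≈ -1.4676)
t² = (-1742/1187)² = 3034564/1408969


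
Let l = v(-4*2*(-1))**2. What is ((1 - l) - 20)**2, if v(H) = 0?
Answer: 361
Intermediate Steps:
l = 0 (l = 0**2 = 0)
((1 - l) - 20)**2 = ((1 - 1*0) - 20)**2 = ((1 + 0) - 20)**2 = (1 - 20)**2 = (-19)**2 = 361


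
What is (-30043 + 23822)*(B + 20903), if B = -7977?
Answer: -80412646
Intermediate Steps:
(-30043 + 23822)*(B + 20903) = (-30043 + 23822)*(-7977 + 20903) = -6221*12926 = -80412646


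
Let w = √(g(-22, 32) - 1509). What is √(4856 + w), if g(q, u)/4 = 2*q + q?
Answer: √(4856 + 3*I*√197) ≈ 69.686 + 0.3021*I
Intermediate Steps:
g(q, u) = 12*q (g(q, u) = 4*(2*q + q) = 4*(3*q) = 12*q)
w = 3*I*√197 (w = √(12*(-22) - 1509) = √(-264 - 1509) = √(-1773) = 3*I*√197 ≈ 42.107*I)
√(4856 + w) = √(4856 + 3*I*√197)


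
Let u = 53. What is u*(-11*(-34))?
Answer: 19822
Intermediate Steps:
u*(-11*(-34)) = 53*(-11*(-34)) = 53*374 = 19822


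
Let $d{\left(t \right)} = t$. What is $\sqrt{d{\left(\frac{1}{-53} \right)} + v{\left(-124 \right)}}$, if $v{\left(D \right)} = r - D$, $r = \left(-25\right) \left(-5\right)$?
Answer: $\frac{2 \sqrt{174847}}{53} \approx 15.779$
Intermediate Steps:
$r = 125$
$v{\left(D \right)} = 125 - D$
$\sqrt{d{\left(\frac{1}{-53} \right)} + v{\left(-124 \right)}} = \sqrt{\frac{1}{-53} + \left(125 - -124\right)} = \sqrt{- \frac{1}{53} + \left(125 + 124\right)} = \sqrt{- \frac{1}{53} + 249} = \sqrt{\frac{13196}{53}} = \frac{2 \sqrt{174847}}{53}$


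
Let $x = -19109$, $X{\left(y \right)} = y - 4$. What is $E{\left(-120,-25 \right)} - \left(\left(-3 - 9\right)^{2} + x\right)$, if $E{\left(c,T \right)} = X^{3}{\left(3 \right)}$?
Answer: $18964$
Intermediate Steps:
$X{\left(y \right)} = -4 + y$
$E{\left(c,T \right)} = -1$ ($E{\left(c,T \right)} = \left(-4 + 3\right)^{3} = \left(-1\right)^{3} = -1$)
$E{\left(-120,-25 \right)} - \left(\left(-3 - 9\right)^{2} + x\right) = -1 - \left(\left(-3 - 9\right)^{2} - 19109\right) = -1 - \left(\left(-12\right)^{2} - 19109\right) = -1 - \left(144 - 19109\right) = -1 - -18965 = -1 + 18965 = 18964$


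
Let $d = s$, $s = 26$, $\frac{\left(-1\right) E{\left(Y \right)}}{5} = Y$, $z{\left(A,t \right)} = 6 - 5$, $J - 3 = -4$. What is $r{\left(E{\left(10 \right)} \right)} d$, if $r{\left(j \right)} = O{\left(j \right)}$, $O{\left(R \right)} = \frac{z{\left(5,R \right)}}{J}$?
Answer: $-26$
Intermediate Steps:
$J = -1$ ($J = 3 - 4 = -1$)
$z{\left(A,t \right)} = 1$ ($z{\left(A,t \right)} = 6 - 5 = 1$)
$E{\left(Y \right)} = - 5 Y$
$O{\left(R \right)} = -1$ ($O{\left(R \right)} = 1 \frac{1}{-1} = 1 \left(-1\right) = -1$)
$r{\left(j \right)} = -1$
$d = 26$
$r{\left(E{\left(10 \right)} \right)} d = \left(-1\right) 26 = -26$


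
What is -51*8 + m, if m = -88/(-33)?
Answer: -1216/3 ≈ -405.33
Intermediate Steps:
m = 8/3 (m = -88*(-1/33) = 8/3 ≈ 2.6667)
-51*8 + m = -51*8 + 8/3 = -408 + 8/3 = -1216/3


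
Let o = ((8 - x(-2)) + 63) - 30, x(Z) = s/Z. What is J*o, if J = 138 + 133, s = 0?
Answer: 11111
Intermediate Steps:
x(Z) = 0 (x(Z) = 0/Z = 0)
J = 271
o = 41 (o = ((8 - 1*0) + 63) - 30 = ((8 + 0) + 63) - 30 = (8 + 63) - 30 = 71 - 30 = 41)
J*o = 271*41 = 11111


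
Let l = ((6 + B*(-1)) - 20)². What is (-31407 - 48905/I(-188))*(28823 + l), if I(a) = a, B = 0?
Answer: -169923975609/188 ≈ -9.0385e+8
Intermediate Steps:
l = 196 (l = ((6 + 0*(-1)) - 20)² = ((6 + 0) - 20)² = (6 - 20)² = (-14)² = 196)
(-31407 - 48905/I(-188))*(28823 + l) = (-31407 - 48905/(-188))*(28823 + 196) = (-31407 - 48905*(-1/188))*29019 = (-31407 + 48905/188)*29019 = -5855611/188*29019 = -169923975609/188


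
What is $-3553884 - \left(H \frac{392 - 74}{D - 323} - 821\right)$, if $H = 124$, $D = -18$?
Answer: $- \frac{39082421}{11} \approx -3.5529 \cdot 10^{6}$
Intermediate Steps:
$-3553884 - \left(H \frac{392 - 74}{D - 323} - 821\right) = -3553884 - \left(124 \frac{392 - 74}{-18 - 323} - 821\right) = -3553884 - \left(124 \frac{318}{-341} - 821\right) = -3553884 - \left(124 \cdot 318 \left(- \frac{1}{341}\right) - 821\right) = -3553884 - \left(124 \left(- \frac{318}{341}\right) - 821\right) = -3553884 - \left(- \frac{1272}{11} - 821\right) = -3553884 - - \frac{10303}{11} = -3553884 + \frac{10303}{11} = - \frac{39082421}{11}$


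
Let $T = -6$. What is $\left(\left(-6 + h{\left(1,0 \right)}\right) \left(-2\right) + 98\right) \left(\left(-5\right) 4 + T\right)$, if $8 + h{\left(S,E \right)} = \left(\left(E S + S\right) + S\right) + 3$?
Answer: $-3016$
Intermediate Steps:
$h{\left(S,E \right)} = -5 + 2 S + E S$ ($h{\left(S,E \right)} = -8 + \left(\left(\left(E S + S\right) + S\right) + 3\right) = -8 + \left(\left(\left(S + E S\right) + S\right) + 3\right) = -8 + \left(\left(2 S + E S\right) + 3\right) = -8 + \left(3 + 2 S + E S\right) = -5 + 2 S + E S$)
$\left(\left(-6 + h{\left(1,0 \right)}\right) \left(-2\right) + 98\right) \left(\left(-5\right) 4 + T\right) = \left(\left(-6 + \left(-5 + 2 \cdot 1 + 0 \cdot 1\right)\right) \left(-2\right) + 98\right) \left(\left(-5\right) 4 - 6\right) = \left(\left(-6 + \left(-5 + 2 + 0\right)\right) \left(-2\right) + 98\right) \left(-20 - 6\right) = \left(\left(-6 - 3\right) \left(-2\right) + 98\right) \left(-26\right) = \left(\left(-9\right) \left(-2\right) + 98\right) \left(-26\right) = \left(18 + 98\right) \left(-26\right) = 116 \left(-26\right) = -3016$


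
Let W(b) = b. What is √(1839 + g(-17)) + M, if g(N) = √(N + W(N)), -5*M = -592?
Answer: 592/5 + √(1839 + I*√34) ≈ 161.28 + 0.067986*I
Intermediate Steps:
M = 592/5 (M = -⅕*(-592) = 592/5 ≈ 118.40)
g(N) = √2*√N (g(N) = √(N + N) = √(2*N) = √2*√N)
√(1839 + g(-17)) + M = √(1839 + √2*√(-17)) + 592/5 = √(1839 + √2*(I*√17)) + 592/5 = √(1839 + I*√34) + 592/5 = 592/5 + √(1839 + I*√34)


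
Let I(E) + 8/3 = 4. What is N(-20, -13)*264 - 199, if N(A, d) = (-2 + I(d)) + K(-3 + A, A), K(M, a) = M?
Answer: -6447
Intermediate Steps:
I(E) = 4/3 (I(E) = -8/3 + 4 = 4/3)
N(A, d) = -11/3 + A (N(A, d) = (-2 + 4/3) + (-3 + A) = -⅔ + (-3 + A) = -11/3 + A)
N(-20, -13)*264 - 199 = (-11/3 - 20)*264 - 199 = -71/3*264 - 199 = -6248 - 199 = -6447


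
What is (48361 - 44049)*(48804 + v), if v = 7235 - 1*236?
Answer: 240622536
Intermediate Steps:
v = 6999 (v = 7235 - 236 = 6999)
(48361 - 44049)*(48804 + v) = (48361 - 44049)*(48804 + 6999) = 4312*55803 = 240622536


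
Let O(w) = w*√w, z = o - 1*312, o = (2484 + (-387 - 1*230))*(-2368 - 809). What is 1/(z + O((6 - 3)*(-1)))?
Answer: I/(3*(√3 - 1977257*I)) ≈ -1.6858e-7 + 1.4768e-13*I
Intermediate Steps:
o = -5931459 (o = (2484 + (-387 - 230))*(-3177) = (2484 - 617)*(-3177) = 1867*(-3177) = -5931459)
z = -5931771 (z = -5931459 - 1*312 = -5931459 - 312 = -5931771)
O(w) = w^(3/2)
1/(z + O((6 - 3)*(-1))) = 1/(-5931771 + ((6 - 3)*(-1))^(3/2)) = 1/(-5931771 + (3*(-1))^(3/2)) = 1/(-5931771 + (-3)^(3/2)) = 1/(-5931771 - 3*I*√3)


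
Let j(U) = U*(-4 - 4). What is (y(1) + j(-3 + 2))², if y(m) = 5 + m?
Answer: 196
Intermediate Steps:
j(U) = -8*U (j(U) = U*(-8) = -8*U)
(y(1) + j(-3 + 2))² = ((5 + 1) - 8*(-3 + 2))² = (6 - 8*(-1))² = (6 + 8)² = 14² = 196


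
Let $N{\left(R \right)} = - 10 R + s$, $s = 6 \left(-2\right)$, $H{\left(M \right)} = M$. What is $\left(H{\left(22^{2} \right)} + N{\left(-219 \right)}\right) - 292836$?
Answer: $-290174$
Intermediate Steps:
$s = -12$
$N{\left(R \right)} = -12 - 10 R$ ($N{\left(R \right)} = - 10 R - 12 = -12 - 10 R$)
$\left(H{\left(22^{2} \right)} + N{\left(-219 \right)}\right) - 292836 = \left(22^{2} - -2178\right) - 292836 = \left(484 + \left(-12 + 2190\right)\right) - 292836 = \left(484 + 2178\right) - 292836 = 2662 - 292836 = -290174$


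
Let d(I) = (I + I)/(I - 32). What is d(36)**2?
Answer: 324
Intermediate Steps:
d(I) = 2*I/(-32 + I) (d(I) = (2*I)/(-32 + I) = 2*I/(-32 + I))
d(36)**2 = (2*36/(-32 + 36))**2 = (2*36/4)**2 = (2*36*(1/4))**2 = 18**2 = 324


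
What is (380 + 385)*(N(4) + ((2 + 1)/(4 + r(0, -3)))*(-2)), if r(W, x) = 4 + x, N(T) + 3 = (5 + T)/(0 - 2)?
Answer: -13311/2 ≈ -6655.5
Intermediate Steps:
N(T) = -11/2 - T/2 (N(T) = -3 + (5 + T)/(0 - 2) = -3 + (5 + T)/(-2) = -3 + (5 + T)*(-½) = -3 + (-5/2 - T/2) = -11/2 - T/2)
(380 + 385)*(N(4) + ((2 + 1)/(4 + r(0, -3)))*(-2)) = (380 + 385)*((-11/2 - ½*4) + ((2 + 1)/(4 + (4 - 3)))*(-2)) = 765*((-11/2 - 2) + (3/(4 + 1))*(-2)) = 765*(-15/2 + (3/5)*(-2)) = 765*(-15/2 + (3*(⅕))*(-2)) = 765*(-15/2 + (⅗)*(-2)) = 765*(-15/2 - 6/5) = 765*(-87/10) = -13311/2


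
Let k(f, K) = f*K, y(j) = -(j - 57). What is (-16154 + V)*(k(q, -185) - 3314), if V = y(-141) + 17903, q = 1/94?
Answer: -606881847/94 ≈ -6.4562e+6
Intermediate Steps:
q = 1/94 ≈ 0.010638
y(j) = 57 - j (y(j) = -(-57 + j) = 57 - j)
k(f, K) = K*f
V = 18101 (V = (57 - 1*(-141)) + 17903 = (57 + 141) + 17903 = 198 + 17903 = 18101)
(-16154 + V)*(k(q, -185) - 3314) = (-16154 + 18101)*(-185*1/94 - 3314) = 1947*(-185/94 - 3314) = 1947*(-311701/94) = -606881847/94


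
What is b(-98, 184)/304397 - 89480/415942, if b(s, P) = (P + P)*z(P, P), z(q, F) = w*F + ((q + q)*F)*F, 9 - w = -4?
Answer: 22179041739940/1472226709 ≈ 15065.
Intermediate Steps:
w = 13 (w = 9 - 1*(-4) = 9 + 4 = 13)
z(q, F) = 13*F + 2*q*F² (z(q, F) = 13*F + ((q + q)*F)*F = 13*F + ((2*q)*F)*F = 13*F + (2*F*q)*F = 13*F + 2*q*F²)
b(s, P) = 2*P²*(13 + 2*P²) (b(s, P) = (P + P)*(P*(13 + 2*P*P)) = (2*P)*(P*(13 + 2*P²)) = 2*P²*(13 + 2*P²))
b(-98, 184)/304397 - 89480/415942 = (184²*(26 + 4*184²))/304397 - 89480/415942 = (33856*(26 + 4*33856))*(1/304397) - 89480*1/415942 = (33856*(26 + 135424))*(1/304397) - 44740/207971 = (33856*135450)*(1/304397) - 44740/207971 = 4585795200*(1/304397) - 44740/207971 = 106646400/7079 - 44740/207971 = 22179041739940/1472226709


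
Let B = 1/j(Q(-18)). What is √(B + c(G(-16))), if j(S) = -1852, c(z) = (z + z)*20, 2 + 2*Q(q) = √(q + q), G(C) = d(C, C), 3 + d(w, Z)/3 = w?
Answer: I*√1955045743/926 ≈ 47.749*I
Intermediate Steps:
d(w, Z) = -9 + 3*w
G(C) = -9 + 3*C
Q(q) = -1 + √2*√q/2 (Q(q) = -1 + √(q + q)/2 = -1 + √(2*q)/2 = -1 + (√2*√q)/2 = -1 + √2*√q/2)
c(z) = 40*z (c(z) = (2*z)*20 = 40*z)
B = -1/1852 (B = 1/(-1852) = -1/1852 ≈ -0.00053996)
√(B + c(G(-16))) = √(-1/1852 + 40*(-9 + 3*(-16))) = √(-1/1852 + 40*(-9 - 48)) = √(-1/1852 + 40*(-57)) = √(-1/1852 - 2280) = √(-4222561/1852) = I*√1955045743/926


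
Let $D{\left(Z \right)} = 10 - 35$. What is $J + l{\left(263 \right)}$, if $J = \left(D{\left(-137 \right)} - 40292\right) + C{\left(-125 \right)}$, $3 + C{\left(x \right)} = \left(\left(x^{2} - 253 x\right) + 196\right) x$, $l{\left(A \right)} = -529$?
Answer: $-5971599$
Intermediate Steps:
$C{\left(x \right)} = -3 + x \left(196 + x^{2} - 253 x\right)$ ($C{\left(x \right)} = -3 + \left(\left(x^{2} - 253 x\right) + 196\right) x = -3 + \left(196 + x^{2} - 253 x\right) x = -3 + x \left(196 + x^{2} - 253 x\right)$)
$D{\left(Z \right)} = -25$ ($D{\left(Z \right)} = 10 - 35 = -25$)
$J = -5971070$ ($J = \left(-25 - 40292\right) + \left(-3 + \left(-125\right)^{3} - 253 \left(-125\right)^{2} + 196 \left(-125\right)\right) = -40317 - 5930753 = -5971070$)
$J + l{\left(263 \right)} = -5971070 - 529 = -5971599$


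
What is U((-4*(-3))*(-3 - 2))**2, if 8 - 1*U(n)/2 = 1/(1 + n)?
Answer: 894916/3481 ≈ 257.09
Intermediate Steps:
U(n) = 16 - 2/(1 + n)
U((-4*(-3))*(-3 - 2))**2 = (2*(7 + 8*((-4*(-3))*(-3 - 2)))/(1 + (-4*(-3))*(-3 - 2)))**2 = (2*(7 + 8*(12*(-5)))/(1 + 12*(-5)))**2 = (2*(7 + 8*(-60))/(1 - 60))**2 = (2*(7 - 480)/(-59))**2 = (2*(-1/59)*(-473))**2 = (946/59)**2 = 894916/3481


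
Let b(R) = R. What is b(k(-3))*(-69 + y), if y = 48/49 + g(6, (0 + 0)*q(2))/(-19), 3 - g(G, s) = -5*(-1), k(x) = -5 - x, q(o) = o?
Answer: 126458/931 ≈ 135.83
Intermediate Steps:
g(G, s) = -2 (g(G, s) = 3 - (-5)*(-1) = 3 - 1*5 = 3 - 5 = -2)
y = 1010/931 (y = 48/49 - 2/(-19) = 48*(1/49) - 2*(-1/19) = 48/49 + 2/19 = 1010/931 ≈ 1.0849)
b(k(-3))*(-69 + y) = (-5 - 1*(-3))*(-69 + 1010/931) = (-5 + 3)*(-63229/931) = -2*(-63229/931) = 126458/931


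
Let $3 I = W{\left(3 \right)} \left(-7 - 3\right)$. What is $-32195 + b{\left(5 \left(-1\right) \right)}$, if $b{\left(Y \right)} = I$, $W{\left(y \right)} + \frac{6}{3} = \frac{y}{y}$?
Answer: $- \frac{96575}{3} \approx -32192.0$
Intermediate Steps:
$W{\left(y \right)} = -1$ ($W{\left(y \right)} = -2 + \frac{y}{y} = -2 + 1 = -1$)
$I = \frac{10}{3}$ ($I = \frac{\left(-1\right) \left(-7 - 3\right)}{3} = \frac{\left(-1\right) \left(-10\right)}{3} = \frac{1}{3} \cdot 10 = \frac{10}{3} \approx 3.3333$)
$b{\left(Y \right)} = \frac{10}{3}$
$-32195 + b{\left(5 \left(-1\right) \right)} = -32195 + \frac{10}{3} = - \frac{96575}{3}$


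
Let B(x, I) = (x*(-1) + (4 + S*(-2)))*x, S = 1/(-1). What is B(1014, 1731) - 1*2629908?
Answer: -3652020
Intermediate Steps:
S = -1
B(x, I) = x*(6 - x) (B(x, I) = (x*(-1) + (4 - 1*(-2)))*x = (-x + (4 + 2))*x = (-x + 6)*x = (6 - x)*x = x*(6 - x))
B(1014, 1731) - 1*2629908 = 1014*(6 - 1*1014) - 1*2629908 = 1014*(6 - 1014) - 2629908 = 1014*(-1008) - 2629908 = -1022112 - 2629908 = -3652020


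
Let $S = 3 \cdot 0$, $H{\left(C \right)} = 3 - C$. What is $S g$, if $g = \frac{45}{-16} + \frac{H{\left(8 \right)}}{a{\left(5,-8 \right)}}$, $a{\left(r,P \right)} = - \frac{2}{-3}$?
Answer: $0$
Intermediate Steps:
$a{\left(r,P \right)} = \frac{2}{3}$ ($a{\left(r,P \right)} = \left(-2\right) \left(- \frac{1}{3}\right) = \frac{2}{3}$)
$S = 0$
$g = - \frac{165}{16}$ ($g = \frac{45}{-16} + \frac{3 - 8}{\frac{2}{3}} = 45 \left(- \frac{1}{16}\right) + \left(3 - 8\right) \frac{3}{2} = - \frac{45}{16} - \frac{15}{2} = - \frac{165}{16} \approx -10.313$)
$S g = 0 \left(- \frac{165}{16}\right) = 0$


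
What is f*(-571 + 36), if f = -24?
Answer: 12840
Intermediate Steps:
f*(-571 + 36) = -24*(-571 + 36) = -24*(-535) = 12840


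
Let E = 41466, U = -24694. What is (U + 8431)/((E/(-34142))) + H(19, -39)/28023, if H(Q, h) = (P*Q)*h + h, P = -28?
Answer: 864481510464/64555651 ≈ 13391.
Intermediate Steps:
H(Q, h) = h - 28*Q*h (H(Q, h) = (-28*Q)*h + h = -28*Q*h + h = h - 28*Q*h)
(U + 8431)/((E/(-34142))) + H(19, -39)/28023 = (-24694 + 8431)/((41466/(-34142))) - 39*(1 - 28*19)/28023 = -16263/(41466*(-1/34142)) - 39*(1 - 532)*(1/28023) = -16263/(-20733/17071) - 39*(-531)*(1/28023) = -16263*(-17071/20733) + 20709*(1/28023) = 92541891/6911 + 6903/9341 = 864481510464/64555651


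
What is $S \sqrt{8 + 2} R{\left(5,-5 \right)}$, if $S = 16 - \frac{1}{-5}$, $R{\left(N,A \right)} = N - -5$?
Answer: $162 \sqrt{10} \approx 512.29$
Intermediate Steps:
$R{\left(N,A \right)} = 5 + N$ ($R{\left(N,A \right)} = N + 5 = 5 + N$)
$S = \frac{81}{5}$ ($S = 16 - - \frac{1}{5} = 16 + \frac{1}{5} = \frac{81}{5} \approx 16.2$)
$S \sqrt{8 + 2} R{\left(5,-5 \right)} = \frac{81 \sqrt{8 + 2}}{5} \left(5 + 5\right) = \frac{81 \sqrt{10}}{5} \cdot 10 = 162 \sqrt{10}$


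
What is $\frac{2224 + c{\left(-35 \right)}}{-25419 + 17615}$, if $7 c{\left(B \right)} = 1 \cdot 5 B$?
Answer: $- \frac{2199}{7804} \approx -0.28178$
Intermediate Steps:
$c{\left(B \right)} = \frac{5 B}{7}$ ($c{\left(B \right)} = \frac{1 \cdot 5 B}{7} = \frac{5 B}{7}$)
$\frac{2224 + c{\left(-35 \right)}}{-25419 + 17615} = \frac{2224 + \frac{5}{7} \left(-35\right)}{-25419 + 17615} = \frac{2224 - 25}{-7804} = 2199 \left(- \frac{1}{7804}\right) = - \frac{2199}{7804}$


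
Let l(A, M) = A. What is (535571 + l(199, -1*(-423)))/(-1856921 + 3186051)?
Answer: 53577/132913 ≈ 0.40310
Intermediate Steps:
(535571 + l(199, -1*(-423)))/(-1856921 + 3186051) = (535571 + 199)/(-1856921 + 3186051) = 535770/1329130 = 535770*(1/1329130) = 53577/132913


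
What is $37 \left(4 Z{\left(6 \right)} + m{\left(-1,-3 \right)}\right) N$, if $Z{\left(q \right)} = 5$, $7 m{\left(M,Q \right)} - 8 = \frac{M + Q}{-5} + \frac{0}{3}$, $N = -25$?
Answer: $- \frac{137640}{7} \approx -19663.0$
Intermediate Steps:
$m{\left(M,Q \right)} = \frac{8}{7} - \frac{M}{35} - \frac{Q}{35}$ ($m{\left(M,Q \right)} = \frac{8}{7} + \frac{\frac{M + Q}{-5} + \frac{0}{3}}{7} = \frac{8}{7} + \frac{\left(M + Q\right) \left(- \frac{1}{5}\right) + 0 \cdot \frac{1}{3}}{7} = \frac{8}{7} + \frac{\left(- \frac{M}{5} - \frac{Q}{5}\right) + 0}{7} = \frac{8}{7} + \frac{- \frac{M}{5} - \frac{Q}{5}}{7} = \frac{8}{7} - \left(\frac{M}{35} + \frac{Q}{35}\right) = \frac{8}{7} - \frac{M}{35} - \frac{Q}{35}$)
$37 \left(4 Z{\left(6 \right)} + m{\left(-1,-3 \right)}\right) N = 37 \left(4 \cdot 5 - - \frac{44}{35}\right) \left(-25\right) = 37 \left(20 + \left(\frac{8}{7} + \frac{1}{35} + \frac{3}{35}\right)\right) \left(-25\right) = 37 \left(20 + \frac{44}{35}\right) \left(-25\right) = 37 \cdot \frac{744}{35} \left(-25\right) = \frac{27528}{35} \left(-25\right) = - \frac{137640}{7}$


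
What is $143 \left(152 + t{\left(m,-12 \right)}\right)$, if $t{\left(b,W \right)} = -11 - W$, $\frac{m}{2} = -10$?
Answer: $21879$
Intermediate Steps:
$m = -20$ ($m = 2 \left(-10\right) = -20$)
$143 \left(152 + t{\left(m,-12 \right)}\right) = 143 \left(152 - -1\right) = 143 \left(152 + \left(-11 + 12\right)\right) = 143 \left(152 + 1\right) = 143 \cdot 153 = 21879$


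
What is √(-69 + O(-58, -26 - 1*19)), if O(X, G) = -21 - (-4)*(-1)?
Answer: I*√94 ≈ 9.6954*I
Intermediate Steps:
O(X, G) = -25 (O(X, G) = -21 - 1*4 = -21 - 4 = -25)
√(-69 + O(-58, -26 - 1*19)) = √(-69 - 25) = √(-94) = I*√94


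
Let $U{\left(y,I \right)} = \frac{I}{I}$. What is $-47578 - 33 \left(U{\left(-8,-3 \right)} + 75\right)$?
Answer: $-50086$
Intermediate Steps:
$U{\left(y,I \right)} = 1$
$-47578 - 33 \left(U{\left(-8,-3 \right)} + 75\right) = -47578 - 33 \left(1 + 75\right) = -47578 - 33 \cdot 76 = -47578 - 2508 = -50086$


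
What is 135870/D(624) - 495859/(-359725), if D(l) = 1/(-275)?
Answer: -13440854335391/359725 ≈ -3.7364e+7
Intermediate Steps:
D(l) = -1/275
135870/D(624) - 495859/(-359725) = 135870/(-1/275) - 495859/(-359725) = 135870*(-275) - 495859*(-1/359725) = -37364250 + 495859/359725 = -13440854335391/359725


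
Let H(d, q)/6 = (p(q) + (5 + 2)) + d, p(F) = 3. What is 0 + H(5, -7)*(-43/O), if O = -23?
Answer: 3870/23 ≈ 168.26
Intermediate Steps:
H(d, q) = 60 + 6*d (H(d, q) = 6*((3 + (5 + 2)) + d) = 6*((3 + 7) + d) = 6*(10 + d) = 60 + 6*d)
0 + H(5, -7)*(-43/O) = 0 + (60 + 6*5)*(-43/(-23)) = 0 + (60 + 30)*(-43*(-1/23)) = 0 + 90*(43/23) = 0 + 3870/23 = 3870/23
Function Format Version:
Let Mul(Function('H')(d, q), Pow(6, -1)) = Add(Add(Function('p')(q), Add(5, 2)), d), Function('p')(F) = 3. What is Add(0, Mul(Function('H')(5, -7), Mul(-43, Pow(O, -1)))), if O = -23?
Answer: Rational(3870, 23) ≈ 168.26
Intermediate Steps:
Function('H')(d, q) = Add(60, Mul(6, d)) (Function('H')(d, q) = Mul(6, Add(Add(3, Add(5, 2)), d)) = Mul(6, Add(Add(3, 7), d)) = Mul(6, Add(10, d)) = Add(60, Mul(6, d)))
Add(0, Mul(Function('H')(5, -7), Mul(-43, Pow(O, -1)))) = Add(0, Mul(Add(60, Mul(6, 5)), Mul(-43, Pow(-23, -1)))) = Add(0, Mul(Add(60, 30), Mul(-43, Rational(-1, 23)))) = Add(0, Mul(90, Rational(43, 23))) = Add(0, Rational(3870, 23)) = Rational(3870, 23)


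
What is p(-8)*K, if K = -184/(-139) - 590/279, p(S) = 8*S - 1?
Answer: 1993810/38781 ≈ 51.412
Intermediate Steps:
p(S) = -1 + 8*S
K = -30674/38781 (K = -184*(-1/139) - 590*1/279 = 184/139 - 590/279 = -30674/38781 ≈ -0.79095)
p(-8)*K = (-1 + 8*(-8))*(-30674/38781) = (-1 - 64)*(-30674/38781) = -65*(-30674/38781) = 1993810/38781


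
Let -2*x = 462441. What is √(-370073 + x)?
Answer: I*√2405174/2 ≈ 775.43*I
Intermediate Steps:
x = -462441/2 (x = -½*462441 = -462441/2 ≈ -2.3122e+5)
√(-370073 + x) = √(-370073 - 462441/2) = √(-1202587/2) = I*√2405174/2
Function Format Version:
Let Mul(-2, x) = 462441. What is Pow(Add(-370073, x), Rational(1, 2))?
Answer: Mul(Rational(1, 2), I, Pow(2405174, Rational(1, 2))) ≈ Mul(775.43, I)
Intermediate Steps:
x = Rational(-462441, 2) (x = Mul(Rational(-1, 2), 462441) = Rational(-462441, 2) ≈ -2.3122e+5)
Pow(Add(-370073, x), Rational(1, 2)) = Pow(Add(-370073, Rational(-462441, 2)), Rational(1, 2)) = Pow(Rational(-1202587, 2), Rational(1, 2)) = Mul(Rational(1, 2), I, Pow(2405174, Rational(1, 2)))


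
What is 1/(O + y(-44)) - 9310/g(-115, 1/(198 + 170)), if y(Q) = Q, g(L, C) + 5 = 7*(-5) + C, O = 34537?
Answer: 118175792159/507702467 ≈ 232.77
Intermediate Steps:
g(L, C) = -40 + C (g(L, C) = -5 + (7*(-5) + C) = -5 + (-35 + C) = -40 + C)
1/(O + y(-44)) - 9310/g(-115, 1/(198 + 170)) = 1/(34537 - 44) - 9310/(-40 + 1/(198 + 170)) = 1/34493 - 9310/(-40 + 1/368) = 1/34493 - 9310/(-14719/368) = 1/34493 - 9310*(-368)/14719 = 1/34493 - 1*(-3426080/14719) = 1/34493 + 3426080/14719 = 118175792159/507702467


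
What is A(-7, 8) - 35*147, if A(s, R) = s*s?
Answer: -5096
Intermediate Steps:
A(s, R) = s**2
A(-7, 8) - 35*147 = (-7)**2 - 35*147 = 49 - 5145 = -5096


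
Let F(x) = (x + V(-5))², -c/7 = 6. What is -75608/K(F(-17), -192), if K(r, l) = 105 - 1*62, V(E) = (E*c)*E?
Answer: -75608/43 ≈ -1758.3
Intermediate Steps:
c = -42 (c = -7*6 = -42)
V(E) = -42*E² (V(E) = (E*(-42))*E = (-42*E)*E = -42*E²)
F(x) = (-1050 + x)² (F(x) = (x - 42*(-5)²)² = (x - 42*25)² = (x - 1050)² = (-1050 + x)²)
K(r, l) = 43 (K(r, l) = 105 - 62 = 43)
-75608/K(F(-17), -192) = -75608/43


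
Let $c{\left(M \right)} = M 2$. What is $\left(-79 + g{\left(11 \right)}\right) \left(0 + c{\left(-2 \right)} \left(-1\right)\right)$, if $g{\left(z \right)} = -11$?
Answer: $-360$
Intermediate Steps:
$c{\left(M \right)} = 2 M$
$\left(-79 + g{\left(11 \right)}\right) \left(0 + c{\left(-2 \right)} \left(-1\right)\right) = \left(-79 - 11\right) \left(0 + 2 \left(-2\right) \left(-1\right)\right) = - 90 \left(0 - -4\right) = - 90 \left(0 + 4\right) = \left(-90\right) 4 = -360$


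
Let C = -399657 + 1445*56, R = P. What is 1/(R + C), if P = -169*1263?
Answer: -1/532184 ≈ -1.8790e-6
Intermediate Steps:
P = -213447
R = -213447
C = -318737 (C = -399657 + 80920 = -318737)
1/(R + C) = 1/(-213447 - 318737) = 1/(-532184) = -1/532184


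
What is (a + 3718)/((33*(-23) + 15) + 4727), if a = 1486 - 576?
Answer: 4628/3983 ≈ 1.1619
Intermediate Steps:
a = 910
(a + 3718)/((33*(-23) + 15) + 4727) = (910 + 3718)/((33*(-23) + 15) + 4727) = 4628/((-759 + 15) + 4727) = 4628/(-744 + 4727) = 4628/3983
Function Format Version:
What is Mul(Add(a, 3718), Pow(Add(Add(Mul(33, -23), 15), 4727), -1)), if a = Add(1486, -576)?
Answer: Rational(4628, 3983) ≈ 1.1619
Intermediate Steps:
a = 910
Mul(Add(a, 3718), Pow(Add(Add(Mul(33, -23), 15), 4727), -1)) = Mul(Add(910, 3718), Pow(Add(Add(Mul(33, -23), 15), 4727), -1)) = Mul(4628, Pow(Add(Add(-759, 15), 4727), -1)) = Mul(4628, Pow(Add(-744, 4727), -1)) = Mul(4628, Pow(3983, -1)) = Mul(4628, Rational(1, 3983)) = Rational(4628, 3983)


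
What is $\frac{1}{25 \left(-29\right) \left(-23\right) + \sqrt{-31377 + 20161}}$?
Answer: $\frac{16675}{278066841} - \frac{4 i \sqrt{701}}{278066841} \approx 5.9968 \cdot 10^{-5} - 3.8086 \cdot 10^{-7} i$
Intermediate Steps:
$\frac{1}{25 \left(-29\right) \left(-23\right) + \sqrt{-31377 + 20161}} = \frac{1}{\left(-725\right) \left(-23\right) + \sqrt{-11216}} = \frac{1}{16675 + 4 i \sqrt{701}}$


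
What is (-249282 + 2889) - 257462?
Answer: -503855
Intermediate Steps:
(-249282 + 2889) - 257462 = -246393 - 257462 = -503855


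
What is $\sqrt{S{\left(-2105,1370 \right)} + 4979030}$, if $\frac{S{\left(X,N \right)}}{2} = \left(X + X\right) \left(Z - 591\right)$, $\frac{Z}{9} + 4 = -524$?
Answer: $\sqrt{49967090} \approx 7068.7$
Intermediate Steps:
$Z = -4752$ ($Z = -36 + 9 \left(-524\right) = -36 - 4716 = -4752$)
$S{\left(X,N \right)} = - 21372 X$ ($S{\left(X,N \right)} = 2 \left(X + X\right) \left(-4752 - 591\right) = 2 \cdot 2 X \left(-5343\right) = 2 \left(- 10686 X\right) = - 21372 X$)
$\sqrt{S{\left(-2105,1370 \right)} + 4979030} = \sqrt{\left(-21372\right) \left(-2105\right) + 4979030} = \sqrt{44988060 + 4979030} = \sqrt{49967090}$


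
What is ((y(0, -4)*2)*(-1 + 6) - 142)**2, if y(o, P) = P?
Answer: 33124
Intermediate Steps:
((y(0, -4)*2)*(-1 + 6) - 142)**2 = ((-4*2)*(-1 + 6) - 142)**2 = (-8*5 - 142)**2 = (-40 - 142)**2 = (-182)**2 = 33124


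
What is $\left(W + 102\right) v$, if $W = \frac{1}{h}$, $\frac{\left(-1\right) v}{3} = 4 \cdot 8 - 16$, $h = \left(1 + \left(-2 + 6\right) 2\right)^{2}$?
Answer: $- \frac{132208}{27} \approx -4896.6$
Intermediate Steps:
$h = 81$ ($h = \left(1 + 4 \cdot 2\right)^{2} = \left(1 + 8\right)^{2} = 9^{2} = 81$)
$v = -48$ ($v = - 3 \left(4 \cdot 8 - 16\right) = - 3 \left(32 - 16\right) = \left(-3\right) 16 = -48$)
$W = \frac{1}{81} \approx 0.012346$
$\left(W + 102\right) v = \left(\frac{1}{81} + 102\right) \left(-48\right) = \frac{8263}{81} \left(-48\right) = - \frac{132208}{27}$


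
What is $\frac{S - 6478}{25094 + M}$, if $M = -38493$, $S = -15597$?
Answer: $\frac{22075}{13399} \approx 1.6475$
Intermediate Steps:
$\frac{S - 6478}{25094 + M} = \frac{-15597 - 6478}{25094 - 38493} = - \frac{22075}{-13399} = \left(-22075\right) \left(- \frac{1}{13399}\right) = \frac{22075}{13399}$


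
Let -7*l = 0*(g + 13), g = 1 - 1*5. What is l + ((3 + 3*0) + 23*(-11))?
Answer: -250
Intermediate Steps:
g = -4 (g = 1 - 5 = -4)
l = 0 (l = -0*(-4 + 13) = -0*9 = -⅐*0 = 0)
l + ((3 + 3*0) + 23*(-11)) = 0 + ((3 + 3*0) + 23*(-11)) = 0 + ((3 + 0) - 253) = 0 + (3 - 253) = 0 - 250 = -250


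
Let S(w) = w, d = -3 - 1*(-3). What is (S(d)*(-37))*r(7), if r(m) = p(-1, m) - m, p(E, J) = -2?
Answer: 0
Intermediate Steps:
d = 0 (d = -3 + 3 = 0)
r(m) = -2 - m
(S(d)*(-37))*r(7) = (0*(-37))*(-2 - 1*7) = 0*(-2 - 7) = 0*(-9) = 0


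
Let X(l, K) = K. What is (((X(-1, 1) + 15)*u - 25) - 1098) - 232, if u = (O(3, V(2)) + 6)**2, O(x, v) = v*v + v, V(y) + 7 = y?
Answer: 9461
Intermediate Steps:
V(y) = -7 + y
O(x, v) = v + v**2 (O(x, v) = v**2 + v = v + v**2)
u = 676 (u = ((-7 + 2)*(1 + (-7 + 2)) + 6)**2 = (-5*(1 - 5) + 6)**2 = (-5*(-4) + 6)**2 = (20 + 6)**2 = 26**2 = 676)
(((X(-1, 1) + 15)*u - 25) - 1098) - 232 = (((1 + 15)*676 - 25) - 1098) - 232 = ((16*676 - 25) - 1098) - 232 = ((10816 - 25) - 1098) - 232 = (10791 - 1098) - 232 = 9693 - 232 = 9461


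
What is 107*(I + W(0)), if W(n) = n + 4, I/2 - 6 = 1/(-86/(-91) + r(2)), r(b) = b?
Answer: 239145/134 ≈ 1784.7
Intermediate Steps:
I = 1699/134 (I = 12 + 2/(-86/(-91) + 2) = 12 + 2/(-86*(-1/91) + 2) = 12 + 2/(86/91 + 2) = 12 + 2/(268/91) = 12 + 2*(91/268) = 12 + 91/134 = 1699/134 ≈ 12.679)
W(n) = 4 + n
107*(I + W(0)) = 107*(1699/134 + (4 + 0)) = 107*(1699/134 + 4) = 107*(2235/134) = 239145/134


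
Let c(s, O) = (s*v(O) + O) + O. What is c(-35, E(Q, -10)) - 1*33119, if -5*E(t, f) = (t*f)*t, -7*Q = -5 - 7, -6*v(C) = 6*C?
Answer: -1612175/49 ≈ -32902.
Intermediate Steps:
v(C) = -C
Q = 12/7 (Q = -(-5 - 7)/7 = -⅐*(-12) = 12/7 ≈ 1.7143)
E(t, f) = -f*t²/5 (E(t, f) = -t*f*t/5 = -f*t*t/5 = -f*t²/5)
c(s, O) = 2*O - O*s (c(s, O) = (s*(-O) + O) + O = (-O*s + O) + O = (O - O*s) + O = 2*O - O*s)
c(-35, E(Q, -10)) - 1*33119 = (-⅕*(-10)*(12/7)²)*(2 - 1*(-35)) - 1*33119 = (-⅕*(-10)*144/49)*(2 + 35) - 33119 = (288/49)*37 - 33119 = 10656/49 - 33119 = -1612175/49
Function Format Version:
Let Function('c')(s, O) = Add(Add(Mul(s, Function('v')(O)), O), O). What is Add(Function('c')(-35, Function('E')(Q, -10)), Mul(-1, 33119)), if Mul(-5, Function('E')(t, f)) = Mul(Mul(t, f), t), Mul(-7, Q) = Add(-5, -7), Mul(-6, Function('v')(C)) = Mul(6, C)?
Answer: Rational(-1612175, 49) ≈ -32902.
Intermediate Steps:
Function('v')(C) = Mul(-1, C) (Function('v')(C) = Mul(Rational(-1, 6), Mul(6, C)) = Mul(-1, C))
Q = Rational(12, 7) (Q = Mul(Rational(-1, 7), Add(-5, -7)) = Mul(Rational(-1, 7), -12) = Rational(12, 7) ≈ 1.7143)
Function('E')(t, f) = Mul(Rational(-1, 5), f, Pow(t, 2)) (Function('E')(t, f) = Mul(Rational(-1, 5), Mul(Mul(t, f), t)) = Mul(Rational(-1, 5), Mul(Mul(f, t), t)) = Mul(Rational(-1, 5), Mul(f, Pow(t, 2))) = Mul(Rational(-1, 5), f, Pow(t, 2)))
Function('c')(s, O) = Add(Mul(2, O), Mul(-1, O, s)) (Function('c')(s, O) = Add(Add(Mul(s, Mul(-1, O)), O), O) = Add(Add(Mul(-1, O, s), O), O) = Add(Add(O, Mul(-1, O, s)), O) = Add(Mul(2, O), Mul(-1, O, s)))
Add(Function('c')(-35, Function('E')(Q, -10)), Mul(-1, 33119)) = Add(Mul(Mul(Rational(-1, 5), -10, Pow(Rational(12, 7), 2)), Add(2, Mul(-1, -35))), Mul(-1, 33119)) = Add(Mul(Mul(Rational(-1, 5), -10, Rational(144, 49)), Add(2, 35)), -33119) = Add(Mul(Rational(288, 49), 37), -33119) = Add(Rational(10656, 49), -33119) = Rational(-1612175, 49)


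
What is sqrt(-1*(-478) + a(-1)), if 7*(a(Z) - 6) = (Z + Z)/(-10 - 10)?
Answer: sqrt(2371670)/70 ≈ 22.000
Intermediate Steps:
a(Z) = 6 - Z/70 (a(Z) = 6 + ((Z + Z)/(-10 - 10))/7 = 6 + ((2*Z)/(-20))/7 = 6 + ((2*Z)*(-1/20))/7 = 6 + (-Z/10)/7 = 6 - Z/70)
sqrt(-1*(-478) + a(-1)) = sqrt(-1*(-478) + (6 - 1/70*(-1))) = sqrt(478 + (6 + 1/70)) = sqrt(478 + 421/70) = sqrt(33881/70) = sqrt(2371670)/70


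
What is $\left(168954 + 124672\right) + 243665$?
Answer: $537291$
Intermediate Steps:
$\left(168954 + 124672\right) + 243665 = 293626 + 243665 = 537291$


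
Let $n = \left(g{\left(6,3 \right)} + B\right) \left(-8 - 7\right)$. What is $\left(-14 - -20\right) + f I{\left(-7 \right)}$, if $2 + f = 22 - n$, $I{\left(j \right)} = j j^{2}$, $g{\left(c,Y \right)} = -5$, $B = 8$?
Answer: $-22289$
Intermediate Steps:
$n = -45$ ($n = \left(-5 + 8\right) \left(-8 - 7\right) = 3 \left(-15\right) = -45$)
$I{\left(j \right)} = j^{3}$
$f = 65$ ($f = -2 + \left(22 - -45\right) = -2 + \left(22 + 45\right) = -2 + 67 = 65$)
$\left(-14 - -20\right) + f I{\left(-7 \right)} = \left(-14 - -20\right) + 65 \left(-7\right)^{3} = \left(-14 + 20\right) + 65 \left(-343\right) = 6 - 22295 = -22289$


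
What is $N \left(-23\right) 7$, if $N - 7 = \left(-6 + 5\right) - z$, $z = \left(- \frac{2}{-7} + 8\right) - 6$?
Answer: $-598$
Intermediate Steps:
$z = \frac{16}{7}$ ($z = \left(\left(-2\right) \left(- \frac{1}{7}\right) + 8\right) - 6 = \left(\frac{2}{7} + 8\right) - 6 = \frac{58}{7} - 6 = \frac{16}{7} \approx 2.2857$)
$N = \frac{26}{7}$ ($N = 7 + \left(\left(-6 + 5\right) - \frac{16}{7}\right) = 7 - \frac{23}{7} = \frac{26}{7} \approx 3.7143$)
$N \left(-23\right) 7 = \frac{26}{7} \left(-23\right) 7 = \left(- \frac{598}{7}\right) 7 = -598$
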